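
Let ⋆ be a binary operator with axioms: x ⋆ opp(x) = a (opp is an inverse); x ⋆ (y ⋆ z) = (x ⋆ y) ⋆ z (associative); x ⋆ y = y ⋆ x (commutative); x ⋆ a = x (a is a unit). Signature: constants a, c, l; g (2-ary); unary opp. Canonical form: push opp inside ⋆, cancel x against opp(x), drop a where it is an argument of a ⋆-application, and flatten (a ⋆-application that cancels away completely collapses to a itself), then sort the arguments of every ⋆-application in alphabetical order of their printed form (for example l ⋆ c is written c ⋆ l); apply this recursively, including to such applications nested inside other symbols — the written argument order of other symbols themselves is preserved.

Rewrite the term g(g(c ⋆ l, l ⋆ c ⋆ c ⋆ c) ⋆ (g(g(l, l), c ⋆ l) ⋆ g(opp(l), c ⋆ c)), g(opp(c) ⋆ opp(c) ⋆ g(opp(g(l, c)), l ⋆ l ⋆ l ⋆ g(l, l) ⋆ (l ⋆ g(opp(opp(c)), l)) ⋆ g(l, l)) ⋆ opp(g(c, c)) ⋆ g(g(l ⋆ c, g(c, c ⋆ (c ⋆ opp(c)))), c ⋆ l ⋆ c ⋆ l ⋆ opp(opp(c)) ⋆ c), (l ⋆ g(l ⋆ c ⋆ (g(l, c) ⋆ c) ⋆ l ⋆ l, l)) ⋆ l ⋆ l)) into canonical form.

Answer: g(g(c ⋆ l, c ⋆ c ⋆ c ⋆ l) ⋆ g(g(l, l), c ⋆ l) ⋆ g(opp(l), c ⋆ c), g(g(g(c ⋆ l, g(c, c)), c ⋆ c ⋆ c ⋆ c ⋆ l ⋆ l) ⋆ g(opp(g(l, c)), g(c, l) ⋆ g(l, l) ⋆ g(l, l) ⋆ l ⋆ l ⋆ l ⋆ l) ⋆ opp(c) ⋆ opp(c) ⋆ opp(g(c, c)), g(c ⋆ c ⋆ g(l, c) ⋆ l ⋆ l ⋆ l, l) ⋆ l ⋆ l ⋆ l))

Derivation:
Focus inside:  opp(c) ⋆ opp(c) ⋆ g(opp(g(l, c)), l ⋆ l ⋆ l ⋆ g(l, l) ⋆ (l ⋆ g(opp(opp(c)), l)) ⋆ g(l, l)) ⋆ opp(g(c, c)) ⋆ g(g(l ⋆ c, g(c, c ⋆ (c ⋆ opp(c)))), c ⋆ l ⋆ c ⋆ l ⋆ opp(opp(c)) ⋆ c)
Push opp inside:  distribute opp over ⋆ and collapse double opp
Collect:  opp(c) ⋆ opp(c) ⋆ g(opp(g(l, c)), g(c, l) ⋆ g(l, l) ⋆ g(l, l) ⋆ l ⋆ l ⋆ l ⋆ l) ⋆ opp(g(c, c)) ⋆ g(g(c ⋆ l, g(c, c)), c ⋆ c ⋆ c ⋆ c ⋆ l ⋆ l)
Sort arguments:  g(g(c ⋆ l, g(c, c)), c ⋆ c ⋆ c ⋆ c ⋆ l ⋆ l) ⋆ g(opp(g(l, c)), g(c, l) ⋆ g(l, l) ⋆ g(l, l) ⋆ l ⋆ l ⋆ l ⋆ l) ⋆ opp(c) ⋆ opp(c) ⋆ opp(g(c, c))
Rebuild:  g(g(c ⋆ l, c ⋆ c ⋆ c ⋆ l) ⋆ g(g(l, l), c ⋆ l) ⋆ g(opp(l), c ⋆ c), g(g(g(c ⋆ l, g(c, c)), c ⋆ c ⋆ c ⋆ c ⋆ l ⋆ l) ⋆ g(opp(g(l, c)), g(c, l) ⋆ g(l, l) ⋆ g(l, l) ⋆ l ⋆ l ⋆ l ⋆ l) ⋆ opp(c) ⋆ opp(c) ⋆ opp(g(c, c)), g(c ⋆ c ⋆ g(l, c) ⋆ l ⋆ l ⋆ l, l) ⋆ l ⋆ l ⋆ l))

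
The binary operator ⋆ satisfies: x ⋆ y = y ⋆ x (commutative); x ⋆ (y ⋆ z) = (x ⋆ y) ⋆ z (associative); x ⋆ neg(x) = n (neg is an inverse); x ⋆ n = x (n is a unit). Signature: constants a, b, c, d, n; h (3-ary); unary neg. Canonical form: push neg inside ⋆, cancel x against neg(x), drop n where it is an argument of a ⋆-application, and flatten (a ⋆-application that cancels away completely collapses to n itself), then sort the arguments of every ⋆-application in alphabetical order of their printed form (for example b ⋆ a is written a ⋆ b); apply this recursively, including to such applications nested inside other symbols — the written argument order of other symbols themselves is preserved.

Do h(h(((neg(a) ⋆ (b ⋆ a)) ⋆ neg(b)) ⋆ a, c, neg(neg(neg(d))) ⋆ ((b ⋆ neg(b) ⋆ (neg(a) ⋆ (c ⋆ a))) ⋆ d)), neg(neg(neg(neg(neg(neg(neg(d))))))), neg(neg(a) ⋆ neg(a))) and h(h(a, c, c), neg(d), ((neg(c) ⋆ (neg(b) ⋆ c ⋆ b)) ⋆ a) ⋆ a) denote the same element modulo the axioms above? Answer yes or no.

Left:  h(h(((neg(a) ⋆ (b ⋆ a)) ⋆ neg(b)) ⋆ a, c, neg(neg(neg(d))) ⋆ ((b ⋆ neg(b) ⋆ (neg(a) ⋆ (c ⋆ a))) ⋆ d)), neg(neg(neg(neg(neg(neg(neg(d))))))), neg(neg(a) ⋆ neg(a)))
  Focus inside:  neg(neg(neg(d))) ⋆ ((b ⋆ neg(b) ⋆ (neg(a) ⋆ (c ⋆ a))) ⋆ d)
  Push neg inside:  distribute neg over ⋆ and collapse double neg
  Cancel:  d cancels; b cancels; a cancels
  Combine occurrences:  c
  Rebuild:  h(h(a, c, c), neg(d), a ⋆ a)
Right:  h(h(a, c, c), neg(d), ((neg(c) ⋆ (neg(b) ⋆ c ⋆ b)) ⋆ a) ⋆ a)
  Focus inside:  ((neg(c) ⋆ (neg(b) ⋆ c ⋆ b)) ⋆ a) ⋆ a
  Cancel:  c cancels; b cancels
  Combine occurrences:  a ⋆ a
  Rebuild:  h(h(a, c, c), neg(d), a ⋆ a)

Answer: yes — both canonical forms are h(h(a, c, c), neg(d), a ⋆ a)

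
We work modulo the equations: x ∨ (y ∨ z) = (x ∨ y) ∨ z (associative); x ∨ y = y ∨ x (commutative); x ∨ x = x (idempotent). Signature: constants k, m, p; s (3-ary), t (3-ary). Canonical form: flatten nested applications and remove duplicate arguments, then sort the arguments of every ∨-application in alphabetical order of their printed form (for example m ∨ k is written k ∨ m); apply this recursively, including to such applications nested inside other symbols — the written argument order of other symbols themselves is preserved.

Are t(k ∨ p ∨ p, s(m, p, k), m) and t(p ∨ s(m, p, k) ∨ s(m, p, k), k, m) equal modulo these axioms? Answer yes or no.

Answer: no — t(k ∨ p, s(m, p, k), m) vs t(p ∨ s(m, p, k), k, m)

Derivation:
Left:  t(k ∨ p ∨ p, s(m, p, k), m)
  Focus inside:  k ∨ p ∨ p
  Idempotence:  drop duplicate p
  Order the arguments:  k ∨ p
  Reassemble:  t(k ∨ p, s(m, p, k), m)
Right:  t(p ∨ s(m, p, k) ∨ s(m, p, k), k, m)
  Descend into:  p ∨ s(m, p, k) ∨ s(m, p, k)
  Drop duplicates:  drop duplicate s(m, p, k)
  Order the arguments:  p ∨ s(m, p, k)
  Put back:  t(p ∨ s(m, p, k), k, m)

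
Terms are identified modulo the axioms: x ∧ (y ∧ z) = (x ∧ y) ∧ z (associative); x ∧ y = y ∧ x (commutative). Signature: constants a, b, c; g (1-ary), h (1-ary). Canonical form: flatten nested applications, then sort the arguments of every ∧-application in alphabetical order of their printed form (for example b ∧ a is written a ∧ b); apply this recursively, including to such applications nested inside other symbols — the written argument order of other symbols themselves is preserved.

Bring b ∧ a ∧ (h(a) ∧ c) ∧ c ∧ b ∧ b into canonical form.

Merge nested applications:  b ∧ a ∧ h(a) ∧ c ∧ c ∧ b ∧ b
Order the arguments:  a ∧ b ∧ b ∧ b ∧ c ∧ c ∧ h(a)

Answer: a ∧ b ∧ b ∧ b ∧ c ∧ c ∧ h(a)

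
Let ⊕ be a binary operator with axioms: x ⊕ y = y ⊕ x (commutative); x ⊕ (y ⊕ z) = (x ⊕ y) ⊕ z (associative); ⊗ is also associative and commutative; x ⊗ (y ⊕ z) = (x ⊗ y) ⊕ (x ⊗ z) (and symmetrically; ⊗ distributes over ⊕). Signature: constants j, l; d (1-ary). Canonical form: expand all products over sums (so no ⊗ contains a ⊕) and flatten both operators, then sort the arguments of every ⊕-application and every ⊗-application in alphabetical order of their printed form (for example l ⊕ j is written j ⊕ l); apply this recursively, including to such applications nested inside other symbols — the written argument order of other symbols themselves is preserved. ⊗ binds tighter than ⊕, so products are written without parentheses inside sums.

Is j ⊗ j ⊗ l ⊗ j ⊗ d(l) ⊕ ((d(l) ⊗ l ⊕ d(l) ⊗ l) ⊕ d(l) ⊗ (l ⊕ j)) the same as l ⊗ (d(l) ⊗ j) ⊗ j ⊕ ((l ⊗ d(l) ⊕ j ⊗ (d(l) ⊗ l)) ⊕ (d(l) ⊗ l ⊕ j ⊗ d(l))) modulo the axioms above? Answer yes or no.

Answer: no — d(l) ⊗ j ⊕ d(l) ⊗ j ⊗ j ⊗ j ⊗ l ⊕ d(l) ⊗ l ⊕ d(l) ⊗ l ⊕ d(l) ⊗ l vs d(l) ⊗ j ⊕ d(l) ⊗ j ⊗ j ⊗ l ⊕ d(l) ⊗ j ⊗ l ⊕ d(l) ⊗ l ⊕ d(l) ⊗ l

Derivation:
Left:  j ⊗ j ⊗ l ⊗ j ⊗ d(l) ⊕ ((d(l) ⊗ l ⊕ d(l) ⊗ l) ⊕ d(l) ⊗ (l ⊕ j))
  Expand products over sums:  d(l) ⊗ j ⊗ j ⊗ j ⊗ l ⊕ d(l) ⊗ l ⊕ d(l) ⊗ l ⊕ d(l) ⊗ l ⊕ d(l) ⊗ j
  Order the arguments:  d(l) ⊗ j ⊕ d(l) ⊗ j ⊗ j ⊗ j ⊗ l ⊕ d(l) ⊗ l ⊕ d(l) ⊗ l ⊕ d(l) ⊗ l
Right:  l ⊗ (d(l) ⊗ j) ⊗ j ⊕ ((l ⊗ d(l) ⊕ j ⊗ (d(l) ⊗ l)) ⊕ (d(l) ⊗ l ⊕ j ⊗ d(l)))
  Merge nested applications:  d(l) ⊗ j ⊗ j ⊗ l ⊕ d(l) ⊗ l ⊕ d(l) ⊗ j ⊗ l ⊕ d(l) ⊗ l ⊕ d(l) ⊗ j
  Order the arguments:  d(l) ⊗ j ⊕ d(l) ⊗ j ⊗ j ⊗ l ⊕ d(l) ⊗ j ⊗ l ⊕ d(l) ⊗ l ⊕ d(l) ⊗ l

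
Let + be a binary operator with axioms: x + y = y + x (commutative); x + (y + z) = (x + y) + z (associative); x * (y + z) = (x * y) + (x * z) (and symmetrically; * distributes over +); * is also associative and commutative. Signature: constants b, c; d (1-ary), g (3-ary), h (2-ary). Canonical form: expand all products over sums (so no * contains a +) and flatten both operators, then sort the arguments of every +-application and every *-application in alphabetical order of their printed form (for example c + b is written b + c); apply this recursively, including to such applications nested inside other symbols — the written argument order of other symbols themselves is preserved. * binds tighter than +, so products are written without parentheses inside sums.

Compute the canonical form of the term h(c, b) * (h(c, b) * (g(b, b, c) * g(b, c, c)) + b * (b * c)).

Distribute:  g(b, b, c) * g(b, c, c) * h(c, b) * h(c, b) + b * b * c * h(c, b)
Sort arguments:  b * b * c * h(c, b) + g(b, b, c) * g(b, c, c) * h(c, b) * h(c, b)

Answer: b * b * c * h(c, b) + g(b, b, c) * g(b, c, c) * h(c, b) * h(c, b)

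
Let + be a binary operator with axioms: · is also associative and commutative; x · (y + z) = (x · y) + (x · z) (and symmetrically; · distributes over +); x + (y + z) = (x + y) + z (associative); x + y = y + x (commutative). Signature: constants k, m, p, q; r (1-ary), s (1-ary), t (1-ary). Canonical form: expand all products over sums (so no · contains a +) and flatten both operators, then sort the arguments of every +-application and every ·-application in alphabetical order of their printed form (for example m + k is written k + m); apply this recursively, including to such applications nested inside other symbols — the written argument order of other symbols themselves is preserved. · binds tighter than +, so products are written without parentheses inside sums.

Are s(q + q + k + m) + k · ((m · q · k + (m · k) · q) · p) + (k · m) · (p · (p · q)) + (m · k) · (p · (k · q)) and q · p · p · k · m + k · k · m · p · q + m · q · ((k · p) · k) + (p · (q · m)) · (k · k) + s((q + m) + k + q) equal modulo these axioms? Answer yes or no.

Left:  s(q + q + k + m) + k · ((m · q · k + (m · k) · q) · p) + (k · m) · (p · (p · q)) + (m · k) · (p · (k · q))
  Expand:  s(k + m + q + q) + k · k · m · p · q + k · k · m · p · q + k · m · p · p · q + k · k · m · p · q
  Sort arguments:  k · k · m · p · q + k · k · m · p · q + k · k · m · p · q + k · m · p · p · q + s(k + m + q + q)
Right:  q · p · p · k · m + k · k · m · p · q + m · q · ((k · p) · k) + (p · (q · m)) · (k · k) + s((q + m) + k + q)
  Un-nest:  k · m · p · p · q + k · k · m · p · q + k · k · m · p · q + k · k · m · p · q + s(k + m + q + q)
  Order the arguments:  k · k · m · p · q + k · k · m · p · q + k · k · m · p · q + k · m · p · p · q + s(k + m + q + q)

Answer: yes — both canonical forms are k · k · m · p · q + k · k · m · p · q + k · k · m · p · q + k · m · p · p · q + s(k + m + q + q)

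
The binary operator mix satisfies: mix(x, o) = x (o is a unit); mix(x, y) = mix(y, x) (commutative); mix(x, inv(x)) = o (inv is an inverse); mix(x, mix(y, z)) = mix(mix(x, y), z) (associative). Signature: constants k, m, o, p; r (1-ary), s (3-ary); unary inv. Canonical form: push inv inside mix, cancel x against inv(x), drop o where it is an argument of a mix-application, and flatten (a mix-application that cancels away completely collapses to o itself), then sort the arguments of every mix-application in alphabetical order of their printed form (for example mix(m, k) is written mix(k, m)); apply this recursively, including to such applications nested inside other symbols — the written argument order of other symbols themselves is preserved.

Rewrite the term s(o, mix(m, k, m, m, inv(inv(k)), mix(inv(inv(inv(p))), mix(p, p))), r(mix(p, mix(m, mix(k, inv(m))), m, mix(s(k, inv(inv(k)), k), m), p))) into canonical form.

Answer: s(o, mix(k, k, m, m, m, p), r(mix(k, m, m, p, p, s(k, k, k))))

Derivation:
Focus inside:  mix(p, mix(m, mix(k, inv(m))), m, mix(s(k, inv(inv(k)), k), m), p)
Push inv inside:  distribute inv over mix and collapse double inv
Collect:  mix(p, p, m, m, k, s(k, k, k))
Sort arguments:  mix(k, m, m, p, p, s(k, k, k))
Put back:  s(o, mix(k, k, m, m, m, p), r(mix(k, m, m, p, p, s(k, k, k))))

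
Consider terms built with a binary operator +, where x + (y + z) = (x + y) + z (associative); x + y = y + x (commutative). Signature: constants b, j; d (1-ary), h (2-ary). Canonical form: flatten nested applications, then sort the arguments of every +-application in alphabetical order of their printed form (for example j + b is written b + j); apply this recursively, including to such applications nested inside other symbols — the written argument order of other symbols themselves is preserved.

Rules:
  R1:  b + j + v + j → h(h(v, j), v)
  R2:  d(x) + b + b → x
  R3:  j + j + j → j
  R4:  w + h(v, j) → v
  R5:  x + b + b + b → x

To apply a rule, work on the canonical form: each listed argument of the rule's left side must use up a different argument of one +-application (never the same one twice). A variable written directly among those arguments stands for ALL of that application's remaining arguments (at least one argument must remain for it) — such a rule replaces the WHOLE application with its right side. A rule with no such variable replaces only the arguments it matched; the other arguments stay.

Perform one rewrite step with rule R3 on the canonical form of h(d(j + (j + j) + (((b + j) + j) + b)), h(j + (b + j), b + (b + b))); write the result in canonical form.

Answer: h(d(b + b + j + j + j), h(b + j + j, b + b + b))

Derivation:
Canonical form:  h(d(b + b + j + j + j + j + j), h(b + j + j, b + b + b))
Apply R3:  consuming j, j, j
Result:  h(d(b + b + j + j + j), h(b + j + j, b + b + b))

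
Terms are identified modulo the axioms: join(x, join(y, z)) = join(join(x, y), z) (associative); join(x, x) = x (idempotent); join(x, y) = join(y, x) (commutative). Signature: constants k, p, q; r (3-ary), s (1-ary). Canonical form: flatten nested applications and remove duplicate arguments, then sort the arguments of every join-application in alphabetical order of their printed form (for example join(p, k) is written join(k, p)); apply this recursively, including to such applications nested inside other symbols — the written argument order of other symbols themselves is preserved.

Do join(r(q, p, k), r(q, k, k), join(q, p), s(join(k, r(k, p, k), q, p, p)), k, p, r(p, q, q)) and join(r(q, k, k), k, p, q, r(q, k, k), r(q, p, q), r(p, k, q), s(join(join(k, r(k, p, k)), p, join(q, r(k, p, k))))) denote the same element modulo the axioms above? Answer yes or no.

Left:  join(r(q, p, k), r(q, k, k), join(q, p), s(join(k, r(k, p, k), q, p, p)), k, p, r(p, q, q))
  Flatten:  join(r(q, p, k), r(q, k, k), q, p, s(join(k, r(k, p, k), q, p, p)), k, p, r(p, q, q))
  Inside:  s(join(k, r(k, p, k), q, p, p))  →  s(join(k, p, q, r(k, p, k)))
  Drop duplicates:  drop duplicate p
  Sort:  join(k, p, q, r(p, q, q), r(q, k, k), r(q, p, k), s(join(k, p, q, r(k, p, k))))
Right:  join(r(q, k, k), k, p, q, r(q, k, k), r(q, p, q), r(p, k, q), s(join(join(k, r(k, p, k)), p, join(q, r(k, p, k)))))
  Inside:  s(join(join(k, r(k, p, k)), p, join(q, r(k, p, k))))  →  s(join(k, p, q, r(k, p, k)))
  Deduplicate:  drop duplicate r(q, k, k)
  Sort arguments:  join(k, p, q, r(p, k, q), r(q, k, k), r(q, p, q), s(join(k, p, q, r(k, p, k))))

Answer: no — join(k, p, q, r(p, q, q), r(q, k, k), r(q, p, k), s(join(k, p, q, r(k, p, k)))) vs join(k, p, q, r(p, k, q), r(q, k, k), r(q, p, q), s(join(k, p, q, r(k, p, k))))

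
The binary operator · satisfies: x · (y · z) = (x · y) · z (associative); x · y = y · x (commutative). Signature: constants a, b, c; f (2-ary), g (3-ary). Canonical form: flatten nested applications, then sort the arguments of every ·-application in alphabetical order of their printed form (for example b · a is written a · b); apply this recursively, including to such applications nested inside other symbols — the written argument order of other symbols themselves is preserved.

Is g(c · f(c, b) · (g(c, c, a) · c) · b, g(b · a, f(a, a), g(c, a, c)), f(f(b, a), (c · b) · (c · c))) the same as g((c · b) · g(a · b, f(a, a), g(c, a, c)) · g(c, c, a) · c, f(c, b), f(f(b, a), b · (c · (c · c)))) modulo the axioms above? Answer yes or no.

Answer: no — g(b · c · c · f(c, b) · g(c, c, a), g(a · b, f(a, a), g(c, a, c)), f(f(b, a), b · c · c · c)) vs g(b · c · c · g(a · b, f(a, a), g(c, a, c)) · g(c, c, a), f(c, b), f(f(b, a), b · c · c · c))

Derivation:
Left:  g(c · f(c, b) · (g(c, c, a) · c) · b, g(b · a, f(a, a), g(c, a, c)), f(f(b, a), (c · b) · (c · c)))
  Focus inside:  c · f(c, b) · (g(c, c, a) · c) · b
  Un-nest:  c · f(c, b) · g(c, c, a) · c · b
  Order the arguments:  b · c · c · f(c, b) · g(c, c, a)
  Put back:  g(b · c · c · f(c, b) · g(c, c, a), g(a · b, f(a, a), g(c, a, c)), f(f(b, a), b · c · c · c))
Right:  g((c · b) · g(a · b, f(a, a), g(c, a, c)) · g(c, c, a) · c, f(c, b), f(f(b, a), b · (c · (c · c))))
  Descend into:  (c · b) · g(a · b, f(a, a), g(c, a, c)) · g(c, c, a) · c
  Merge nested applications:  c · b · g(a · b, f(a, a), g(c, a, c)) · g(c, c, a) · c
  Sort arguments:  b · c · c · g(a · b, f(a, a), g(c, a, c)) · g(c, c, a)
  Rebuild:  g(b · c · c · g(a · b, f(a, a), g(c, a, c)) · g(c, c, a), f(c, b), f(f(b, a), b · c · c · c))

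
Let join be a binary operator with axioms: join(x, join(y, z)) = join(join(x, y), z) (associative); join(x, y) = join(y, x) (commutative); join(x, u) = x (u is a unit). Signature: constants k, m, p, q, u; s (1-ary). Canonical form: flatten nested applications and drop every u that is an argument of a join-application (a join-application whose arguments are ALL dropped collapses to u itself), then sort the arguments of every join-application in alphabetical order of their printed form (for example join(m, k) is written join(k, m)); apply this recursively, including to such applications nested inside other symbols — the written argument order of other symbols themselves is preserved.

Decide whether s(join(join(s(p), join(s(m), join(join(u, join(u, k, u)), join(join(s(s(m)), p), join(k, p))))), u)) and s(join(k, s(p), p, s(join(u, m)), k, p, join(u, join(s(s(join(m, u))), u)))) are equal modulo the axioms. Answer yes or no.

Answer: yes — both canonical forms are s(join(k, k, p, p, s(m), s(p), s(s(m))))

Derivation:
Left:  s(join(join(s(p), join(s(m), join(join(u, join(u, k, u)), join(join(s(s(m)), p), join(k, p))))), u))
  Focus inside:  join(join(s(p), join(s(m), join(join(u, join(u, k, u)), join(join(s(s(m)), p), join(k, p))))), u)
  Un-nest:  join(s(p), s(m), u, u, k, u, s(s(m)), p, k, p, u)
  Drop the unit:  drop u (×4)
  Order the arguments:  join(k, k, p, p, s(m), s(p), s(s(m)))
  Rebuild:  s(join(k, k, p, p, s(m), s(p), s(s(m))))
Right:  s(join(k, s(p), p, s(join(u, m)), k, p, join(u, join(s(s(join(m, u))), u))))
  Focus inside:  join(k, s(p), p, s(join(u, m)), k, p, join(u, join(s(s(join(m, u))), u)))
  Un-nest:  join(k, s(p), p, s(join(u, m)), k, p, u, s(s(join(m, u))), u)
  Simplify inside:  s(join(u, m))  →  s(m)
  Simplify inside:  s(s(join(m, u)))  →  s(s(m))
  Drop the unit:  drop u (×2)
  Order the arguments:  join(k, k, p, p, s(m), s(p), s(s(m)))
  Rebuild:  s(join(k, k, p, p, s(m), s(p), s(s(m))))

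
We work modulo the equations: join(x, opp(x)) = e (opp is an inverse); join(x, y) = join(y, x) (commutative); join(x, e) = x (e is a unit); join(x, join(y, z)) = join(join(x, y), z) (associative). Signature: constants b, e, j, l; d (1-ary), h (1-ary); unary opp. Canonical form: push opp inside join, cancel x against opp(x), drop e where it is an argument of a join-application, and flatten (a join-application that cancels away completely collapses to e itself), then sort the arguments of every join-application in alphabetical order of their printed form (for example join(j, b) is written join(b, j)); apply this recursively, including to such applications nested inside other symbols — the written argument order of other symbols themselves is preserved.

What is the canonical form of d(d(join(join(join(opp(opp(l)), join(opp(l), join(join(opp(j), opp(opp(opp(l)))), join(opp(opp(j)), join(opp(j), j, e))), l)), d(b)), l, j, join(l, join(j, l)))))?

Answer: d(d(join(d(b), j, j, l, l, l)))

Derivation:
Focus inside:  join(join(join(opp(opp(l)), join(opp(l), join(join(opp(j), opp(opp(opp(l)))), join(opp(opp(j)), join(opp(j), j, e))), l)), d(b)), l, j, join(l, join(j, l)))
Push opp inside:  distribute opp over join and collapse double opp
Collect:  join(l, l, l, j, j, d(b))
Sort arguments:  join(d(b), j, j, l, l, l)
Put back:  d(d(join(d(b), j, j, l, l, l)))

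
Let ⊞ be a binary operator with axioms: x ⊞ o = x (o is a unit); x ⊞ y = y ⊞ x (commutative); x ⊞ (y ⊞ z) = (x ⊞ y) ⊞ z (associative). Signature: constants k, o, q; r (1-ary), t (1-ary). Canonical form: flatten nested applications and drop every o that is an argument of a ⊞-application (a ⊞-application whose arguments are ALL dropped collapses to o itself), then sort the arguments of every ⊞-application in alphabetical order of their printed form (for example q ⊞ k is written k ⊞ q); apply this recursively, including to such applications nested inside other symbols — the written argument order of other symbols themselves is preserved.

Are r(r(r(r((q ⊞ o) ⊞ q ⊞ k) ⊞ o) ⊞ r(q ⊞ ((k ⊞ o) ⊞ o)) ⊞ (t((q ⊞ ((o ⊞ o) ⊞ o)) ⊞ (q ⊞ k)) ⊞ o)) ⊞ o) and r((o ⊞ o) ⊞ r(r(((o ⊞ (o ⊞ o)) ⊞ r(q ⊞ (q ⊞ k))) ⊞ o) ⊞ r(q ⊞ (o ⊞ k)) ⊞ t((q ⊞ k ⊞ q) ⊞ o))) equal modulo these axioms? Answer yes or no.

Left:  r(r(r(r((q ⊞ o) ⊞ q ⊞ k) ⊞ o) ⊞ r(q ⊞ ((k ⊞ o) ⊞ o)) ⊞ (t((q ⊞ ((o ⊞ o) ⊞ o)) ⊞ (q ⊞ k)) ⊞ o)) ⊞ o)
  Descend into:  r(r(r((q ⊞ o) ⊞ q ⊞ k) ⊞ o) ⊞ r(q ⊞ ((k ⊞ o) ⊞ o)) ⊞ (t((q ⊞ ((o ⊞ o) ⊞ o)) ⊞ (q ⊞ k)) ⊞ o)) ⊞ o
  Inside:  r(r(r((q ⊞ o) ⊞ q ⊞ k) ⊞ o) ⊞ r(q ⊞ ((k ⊞ o) ⊞ o)) ⊞ (t((q ⊞ ((o ⊞ o) ⊞ o)) ⊞ (q ⊞ k)) ⊞ o))  →  r(r(k ⊞ q) ⊞ r(r(k ⊞ q ⊞ q)) ⊞ t(k ⊞ q ⊞ q))
  Units out:  drop o
  Order the arguments:  r(r(k ⊞ q) ⊞ r(r(k ⊞ q ⊞ q)) ⊞ t(k ⊞ q ⊞ q))
  Reassemble:  r(r(r(k ⊞ q) ⊞ r(r(k ⊞ q ⊞ q)) ⊞ t(k ⊞ q ⊞ q)))
Right:  r((o ⊞ o) ⊞ r(r(((o ⊞ (o ⊞ o)) ⊞ r(q ⊞ (q ⊞ k))) ⊞ o) ⊞ r(q ⊞ (o ⊞ k)) ⊞ t((q ⊞ k ⊞ q) ⊞ o)))
  Work inside:  (o ⊞ o) ⊞ r(r(((o ⊞ (o ⊞ o)) ⊞ r(q ⊞ (q ⊞ k))) ⊞ o) ⊞ r(q ⊞ (o ⊞ k)) ⊞ t((q ⊞ k ⊞ q) ⊞ o))
  Merge nested applications:  o ⊞ o ⊞ r(r(((o ⊞ (o ⊞ o)) ⊞ r(q ⊞ (q ⊞ k))) ⊞ o) ⊞ r(q ⊞ (o ⊞ k)) ⊞ t((q ⊞ k ⊞ q) ⊞ o))
  Inside:  r(r(((o ⊞ (o ⊞ o)) ⊞ r(q ⊞ (q ⊞ k))) ⊞ o) ⊞ r(q ⊞ (o ⊞ k)) ⊞ t((q ⊞ k ⊞ q) ⊞ o))  →  r(r(k ⊞ q) ⊞ r(r(k ⊞ q ⊞ q)) ⊞ t(k ⊞ q ⊞ q))
  Drop the unit:  drop o (×2)
  Order the arguments:  r(r(k ⊞ q) ⊞ r(r(k ⊞ q ⊞ q)) ⊞ t(k ⊞ q ⊞ q))
  Reassemble:  r(r(r(k ⊞ q) ⊞ r(r(k ⊞ q ⊞ q)) ⊞ t(k ⊞ q ⊞ q)))

Answer: yes — both canonical forms are r(r(r(k ⊞ q) ⊞ r(r(k ⊞ q ⊞ q)) ⊞ t(k ⊞ q ⊞ q)))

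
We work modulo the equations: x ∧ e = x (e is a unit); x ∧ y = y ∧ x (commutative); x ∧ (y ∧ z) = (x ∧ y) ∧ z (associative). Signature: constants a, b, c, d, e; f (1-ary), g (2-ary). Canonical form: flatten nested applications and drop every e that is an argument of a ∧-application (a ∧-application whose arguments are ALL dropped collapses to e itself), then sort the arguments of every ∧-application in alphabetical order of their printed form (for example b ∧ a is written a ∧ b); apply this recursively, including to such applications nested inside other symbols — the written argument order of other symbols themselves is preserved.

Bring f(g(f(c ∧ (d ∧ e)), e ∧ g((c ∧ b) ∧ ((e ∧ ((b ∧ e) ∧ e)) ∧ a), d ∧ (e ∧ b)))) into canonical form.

Answer: f(g(f(c ∧ d), g(a ∧ b ∧ b ∧ c, b ∧ d)))

Derivation:
Descend into:  e ∧ g((c ∧ b) ∧ ((e ∧ ((b ∧ e) ∧ e)) ∧ a), d ∧ (e ∧ b))
Inside:  g((c ∧ b) ∧ ((e ∧ ((b ∧ e) ∧ e)) ∧ a), d ∧ (e ∧ b))  →  g(a ∧ b ∧ b ∧ c, b ∧ d)
Unit:  drop e
Sort:  g(a ∧ b ∧ b ∧ c, b ∧ d)
Put back:  f(g(f(c ∧ d), g(a ∧ b ∧ b ∧ c, b ∧ d)))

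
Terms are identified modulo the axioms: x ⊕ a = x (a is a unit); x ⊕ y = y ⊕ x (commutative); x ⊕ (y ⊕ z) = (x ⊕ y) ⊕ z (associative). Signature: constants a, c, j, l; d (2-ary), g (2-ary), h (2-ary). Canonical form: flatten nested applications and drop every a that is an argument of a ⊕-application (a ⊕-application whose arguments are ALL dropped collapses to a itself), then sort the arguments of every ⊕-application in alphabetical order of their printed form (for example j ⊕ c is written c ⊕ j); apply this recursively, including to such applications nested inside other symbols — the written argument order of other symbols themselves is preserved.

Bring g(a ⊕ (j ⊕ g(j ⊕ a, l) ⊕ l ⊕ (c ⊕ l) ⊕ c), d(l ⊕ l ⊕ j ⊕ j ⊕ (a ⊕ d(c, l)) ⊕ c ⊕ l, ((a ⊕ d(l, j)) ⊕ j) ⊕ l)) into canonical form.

Answer: g(c ⊕ c ⊕ g(j, l) ⊕ j ⊕ l ⊕ l, d(c ⊕ d(c, l) ⊕ j ⊕ j ⊕ l ⊕ l ⊕ l, d(l, j) ⊕ j ⊕ l))

Derivation:
Focus inside:  a ⊕ (j ⊕ g(j ⊕ a, l) ⊕ l ⊕ (c ⊕ l) ⊕ c)
Un-nest:  a ⊕ j ⊕ g(j ⊕ a, l) ⊕ l ⊕ c ⊕ l ⊕ c
Simplify inside:  g(j ⊕ a, l)  →  g(j, l)
Drop the unit:  drop a
Sort arguments:  c ⊕ c ⊕ g(j, l) ⊕ j ⊕ l ⊕ l
Reassemble:  g(c ⊕ c ⊕ g(j, l) ⊕ j ⊕ l ⊕ l, d(c ⊕ d(c, l) ⊕ j ⊕ j ⊕ l ⊕ l ⊕ l, d(l, j) ⊕ j ⊕ l))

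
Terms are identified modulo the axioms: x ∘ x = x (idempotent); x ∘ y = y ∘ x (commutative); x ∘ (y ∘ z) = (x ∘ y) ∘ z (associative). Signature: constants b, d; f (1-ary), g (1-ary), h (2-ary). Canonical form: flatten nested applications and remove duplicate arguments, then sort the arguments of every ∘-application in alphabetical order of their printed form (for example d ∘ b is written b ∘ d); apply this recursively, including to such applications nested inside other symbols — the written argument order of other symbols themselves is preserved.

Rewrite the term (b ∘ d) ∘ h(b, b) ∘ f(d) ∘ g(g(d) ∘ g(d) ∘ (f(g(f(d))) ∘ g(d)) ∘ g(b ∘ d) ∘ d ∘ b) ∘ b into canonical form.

Answer: b ∘ d ∘ f(d) ∘ g(b ∘ d ∘ f(g(f(d))) ∘ g(b ∘ d) ∘ g(d)) ∘ h(b, b)

Derivation:
Flatten:  b ∘ d ∘ h(b, b) ∘ f(d) ∘ g(g(d) ∘ g(d) ∘ (f(g(f(d))) ∘ g(d)) ∘ g(b ∘ d) ∘ d ∘ b) ∘ b
Simplify inside:  g(g(d) ∘ g(d) ∘ (f(g(f(d))) ∘ g(d)) ∘ g(b ∘ d) ∘ d ∘ b)  →  g(b ∘ d ∘ f(g(f(d))) ∘ g(b ∘ d) ∘ g(d))
Idempotence:  drop duplicate b
Sort arguments:  b ∘ d ∘ f(d) ∘ g(b ∘ d ∘ f(g(f(d))) ∘ g(b ∘ d) ∘ g(d)) ∘ h(b, b)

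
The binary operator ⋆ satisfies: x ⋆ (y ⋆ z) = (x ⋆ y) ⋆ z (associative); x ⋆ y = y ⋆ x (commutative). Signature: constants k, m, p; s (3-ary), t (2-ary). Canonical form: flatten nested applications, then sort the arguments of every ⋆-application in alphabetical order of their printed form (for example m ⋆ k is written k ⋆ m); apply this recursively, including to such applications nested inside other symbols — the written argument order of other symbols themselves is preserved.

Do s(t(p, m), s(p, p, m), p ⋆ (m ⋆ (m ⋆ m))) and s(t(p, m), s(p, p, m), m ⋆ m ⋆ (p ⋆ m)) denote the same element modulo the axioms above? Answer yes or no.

Answer: yes — both canonical forms are s(t(p, m), s(p, p, m), m ⋆ m ⋆ m ⋆ p)

Derivation:
Left:  s(t(p, m), s(p, p, m), p ⋆ (m ⋆ (m ⋆ m)))
  Work inside:  p ⋆ (m ⋆ (m ⋆ m))
  Merge nested applications:  p ⋆ m ⋆ m ⋆ m
  Sort arguments:  m ⋆ m ⋆ m ⋆ p
  Rebuild:  s(t(p, m), s(p, p, m), m ⋆ m ⋆ m ⋆ p)
Right:  s(t(p, m), s(p, p, m), m ⋆ m ⋆ (p ⋆ m))
  Focus inside:  m ⋆ m ⋆ (p ⋆ m)
  Merge nested applications:  m ⋆ m ⋆ p ⋆ m
  Sort arguments:  m ⋆ m ⋆ m ⋆ p
  Rebuild:  s(t(p, m), s(p, p, m), m ⋆ m ⋆ m ⋆ p)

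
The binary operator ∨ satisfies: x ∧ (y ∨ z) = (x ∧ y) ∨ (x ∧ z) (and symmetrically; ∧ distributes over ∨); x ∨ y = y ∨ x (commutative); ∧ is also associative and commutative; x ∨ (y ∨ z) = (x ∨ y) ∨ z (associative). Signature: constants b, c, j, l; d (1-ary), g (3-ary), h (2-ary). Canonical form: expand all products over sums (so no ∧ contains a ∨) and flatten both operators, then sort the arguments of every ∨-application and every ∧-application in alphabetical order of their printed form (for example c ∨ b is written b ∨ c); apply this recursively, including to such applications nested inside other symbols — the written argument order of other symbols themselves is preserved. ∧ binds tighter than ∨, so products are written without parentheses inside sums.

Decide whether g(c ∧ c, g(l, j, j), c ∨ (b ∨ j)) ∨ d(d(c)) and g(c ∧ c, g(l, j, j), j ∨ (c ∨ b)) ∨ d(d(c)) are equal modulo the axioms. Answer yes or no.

Left:  g(c ∧ c, g(l, j, j), c ∨ (b ∨ j)) ∨ d(d(c))
  Flatten:  g(c ∧ c, g(l, j, j), b ∨ c ∨ j) ∨ d(d(c))
  Order the arguments:  d(d(c)) ∨ g(c ∧ c, g(l, j, j), b ∨ c ∨ j)
Right:  g(c ∧ c, g(l, j, j), j ∨ (c ∨ b)) ∨ d(d(c))
  Merge nested applications:  g(c ∧ c, g(l, j, j), b ∨ c ∨ j) ∨ d(d(c))
  Sort:  d(d(c)) ∨ g(c ∧ c, g(l, j, j), b ∨ c ∨ j)

Answer: yes — both canonical forms are d(d(c)) ∨ g(c ∧ c, g(l, j, j), b ∨ c ∨ j)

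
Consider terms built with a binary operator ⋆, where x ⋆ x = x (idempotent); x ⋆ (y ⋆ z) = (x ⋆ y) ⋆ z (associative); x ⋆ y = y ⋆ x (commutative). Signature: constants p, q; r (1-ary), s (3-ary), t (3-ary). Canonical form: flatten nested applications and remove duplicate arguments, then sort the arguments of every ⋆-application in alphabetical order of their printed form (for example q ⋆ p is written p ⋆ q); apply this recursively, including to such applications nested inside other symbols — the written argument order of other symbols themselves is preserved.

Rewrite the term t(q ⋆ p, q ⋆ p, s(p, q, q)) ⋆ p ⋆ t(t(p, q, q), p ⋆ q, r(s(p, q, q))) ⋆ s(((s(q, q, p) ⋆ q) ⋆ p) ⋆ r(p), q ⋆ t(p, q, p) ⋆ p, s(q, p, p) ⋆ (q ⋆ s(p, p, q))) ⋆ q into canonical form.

Answer: p ⋆ q ⋆ s(p ⋆ q ⋆ r(p) ⋆ s(q, q, p), p ⋆ q ⋆ t(p, q, p), q ⋆ s(p, p, q) ⋆ s(q, p, p)) ⋆ t(p ⋆ q, p ⋆ q, s(p, q, q)) ⋆ t(t(p, q, q), p ⋆ q, r(s(p, q, q)))

Derivation:
Canonicalize subterm:  t(q ⋆ p, q ⋆ p, s(p, q, q))  →  t(p ⋆ q, p ⋆ q, s(p, q, q))
Simplify inside:  s(((s(q, q, p) ⋆ q) ⋆ p) ⋆ r(p), q ⋆ t(p, q, p) ⋆ p, s(q, p, p) ⋆ (q ⋆ s(p, p, q)))  →  s(p ⋆ q ⋆ r(p) ⋆ s(q, q, p), p ⋆ q ⋆ t(p, q, p), q ⋆ s(p, p, q) ⋆ s(q, p, p))
Sort:  p ⋆ q ⋆ s(p ⋆ q ⋆ r(p) ⋆ s(q, q, p), p ⋆ q ⋆ t(p, q, p), q ⋆ s(p, p, q) ⋆ s(q, p, p)) ⋆ t(p ⋆ q, p ⋆ q, s(p, q, q)) ⋆ t(t(p, q, q), p ⋆ q, r(s(p, q, q)))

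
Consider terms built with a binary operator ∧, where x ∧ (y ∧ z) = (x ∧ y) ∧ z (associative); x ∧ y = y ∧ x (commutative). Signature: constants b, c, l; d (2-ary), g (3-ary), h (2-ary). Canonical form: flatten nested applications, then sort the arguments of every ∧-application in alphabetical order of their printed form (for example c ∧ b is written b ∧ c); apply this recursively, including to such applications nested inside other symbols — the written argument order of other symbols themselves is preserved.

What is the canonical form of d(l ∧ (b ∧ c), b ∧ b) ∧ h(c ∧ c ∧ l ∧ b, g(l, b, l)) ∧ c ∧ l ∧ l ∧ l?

Answer: c ∧ d(b ∧ c ∧ l, b ∧ b) ∧ h(b ∧ c ∧ c ∧ l, g(l, b, l)) ∧ l ∧ l ∧ l

Derivation:
Simplify inside:  d(l ∧ (b ∧ c), b ∧ b)  →  d(b ∧ c ∧ l, b ∧ b)
Inside:  h(c ∧ c ∧ l ∧ b, g(l, b, l))  →  h(b ∧ c ∧ c ∧ l, g(l, b, l))
Sort arguments:  c ∧ d(b ∧ c ∧ l, b ∧ b) ∧ h(b ∧ c ∧ c ∧ l, g(l, b, l)) ∧ l ∧ l ∧ l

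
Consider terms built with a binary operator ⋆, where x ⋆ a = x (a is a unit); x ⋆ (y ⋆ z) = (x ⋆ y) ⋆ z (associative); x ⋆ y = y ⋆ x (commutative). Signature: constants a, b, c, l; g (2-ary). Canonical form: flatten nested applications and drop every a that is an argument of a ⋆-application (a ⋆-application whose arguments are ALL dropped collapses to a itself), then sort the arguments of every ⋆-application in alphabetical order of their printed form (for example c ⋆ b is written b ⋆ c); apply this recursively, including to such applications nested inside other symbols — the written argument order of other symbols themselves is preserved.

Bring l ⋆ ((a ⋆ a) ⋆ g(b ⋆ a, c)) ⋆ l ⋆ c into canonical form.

Answer: c ⋆ g(b, c) ⋆ l ⋆ l

Derivation:
Un-nest:  l ⋆ a ⋆ a ⋆ g(b ⋆ a, c) ⋆ l ⋆ c
Canonicalize subterm:  g(b ⋆ a, c)  →  g(b, c)
Unit:  drop a (×2)
Sort:  c ⋆ g(b, c) ⋆ l ⋆ l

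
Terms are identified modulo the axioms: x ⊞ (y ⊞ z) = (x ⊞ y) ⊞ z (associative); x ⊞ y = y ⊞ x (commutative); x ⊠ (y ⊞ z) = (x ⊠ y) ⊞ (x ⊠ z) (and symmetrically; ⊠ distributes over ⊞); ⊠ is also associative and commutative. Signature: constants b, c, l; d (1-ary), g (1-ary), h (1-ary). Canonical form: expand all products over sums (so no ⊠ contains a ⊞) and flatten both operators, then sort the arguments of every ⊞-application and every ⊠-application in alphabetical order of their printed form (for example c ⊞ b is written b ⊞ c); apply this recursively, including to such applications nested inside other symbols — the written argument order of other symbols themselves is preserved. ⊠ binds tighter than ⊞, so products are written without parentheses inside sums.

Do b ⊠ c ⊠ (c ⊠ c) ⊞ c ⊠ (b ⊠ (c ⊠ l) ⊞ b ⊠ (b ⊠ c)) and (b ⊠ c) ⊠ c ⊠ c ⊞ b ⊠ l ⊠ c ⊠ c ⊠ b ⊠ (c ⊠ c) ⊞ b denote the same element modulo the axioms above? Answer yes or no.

Answer: no — b ⊠ b ⊠ c ⊠ c ⊞ b ⊠ c ⊠ c ⊠ c ⊞ b ⊠ c ⊠ c ⊠ l vs b ⊞ b ⊠ b ⊠ c ⊠ c ⊠ c ⊠ c ⊠ l ⊞ b ⊠ c ⊠ c ⊠ c

Derivation:
Left:  b ⊠ c ⊠ (c ⊠ c) ⊞ c ⊠ (b ⊠ (c ⊠ l) ⊞ b ⊠ (b ⊠ c))
  Distribute:  b ⊠ c ⊠ c ⊠ c ⊞ b ⊠ c ⊠ c ⊠ l ⊞ b ⊠ b ⊠ c ⊠ c
  Sort:  b ⊠ b ⊠ c ⊠ c ⊞ b ⊠ c ⊠ c ⊠ c ⊞ b ⊠ c ⊠ c ⊠ l
Right:  (b ⊠ c) ⊠ c ⊠ c ⊞ b ⊠ l ⊠ c ⊠ c ⊠ b ⊠ (c ⊠ c) ⊞ b
  Flatten:  b ⊠ c ⊠ c ⊠ c ⊞ b ⊠ b ⊠ c ⊠ c ⊠ c ⊠ c ⊠ l ⊞ b
  Sort:  b ⊞ b ⊠ b ⊠ c ⊠ c ⊠ c ⊠ c ⊠ l ⊞ b ⊠ c ⊠ c ⊠ c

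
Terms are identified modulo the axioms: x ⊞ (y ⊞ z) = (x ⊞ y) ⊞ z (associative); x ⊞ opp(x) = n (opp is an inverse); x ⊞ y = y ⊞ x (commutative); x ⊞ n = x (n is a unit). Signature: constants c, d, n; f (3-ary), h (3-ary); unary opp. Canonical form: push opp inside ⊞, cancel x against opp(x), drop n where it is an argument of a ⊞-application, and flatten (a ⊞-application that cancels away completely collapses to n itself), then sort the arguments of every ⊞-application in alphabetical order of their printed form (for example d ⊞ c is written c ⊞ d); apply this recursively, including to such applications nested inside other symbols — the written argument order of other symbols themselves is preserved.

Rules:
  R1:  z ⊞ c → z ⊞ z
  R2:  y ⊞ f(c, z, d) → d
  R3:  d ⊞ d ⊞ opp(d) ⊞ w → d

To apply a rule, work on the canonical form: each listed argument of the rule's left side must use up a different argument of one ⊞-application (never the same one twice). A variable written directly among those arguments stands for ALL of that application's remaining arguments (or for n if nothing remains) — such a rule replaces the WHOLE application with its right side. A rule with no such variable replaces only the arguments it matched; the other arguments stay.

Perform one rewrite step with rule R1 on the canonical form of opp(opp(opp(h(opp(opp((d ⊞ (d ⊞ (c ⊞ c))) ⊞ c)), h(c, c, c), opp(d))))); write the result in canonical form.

Answer: opp(h(c ⊞ c ⊞ c ⊞ c ⊞ d ⊞ d ⊞ d ⊞ d, h(c, c, c), opp(d)))

Derivation:
Canonical form:  opp(h(c ⊞ c ⊞ c ⊞ d ⊞ d, h(c, c, c), opp(d)))
Apply R1:  consuming c;  z := c ⊞ c ⊞ d ⊞ d
The variable takes the whole remainder — replace the entire application.
New term:  opp(h(c ⊞ c ⊞ c ⊞ c ⊞ d ⊞ d ⊞ d ⊞ d, h(c, c, c), opp(d)))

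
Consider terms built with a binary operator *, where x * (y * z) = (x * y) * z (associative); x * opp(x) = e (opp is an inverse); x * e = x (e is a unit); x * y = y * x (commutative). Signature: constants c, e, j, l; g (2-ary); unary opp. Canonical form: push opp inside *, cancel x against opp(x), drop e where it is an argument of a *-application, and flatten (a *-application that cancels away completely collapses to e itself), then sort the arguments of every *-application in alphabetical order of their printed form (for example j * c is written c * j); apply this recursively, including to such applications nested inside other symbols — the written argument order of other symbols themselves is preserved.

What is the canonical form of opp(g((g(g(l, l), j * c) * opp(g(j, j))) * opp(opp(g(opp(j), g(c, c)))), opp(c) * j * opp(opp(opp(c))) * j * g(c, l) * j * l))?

Push opp inside:  distribute opp over * and collapse double opp
Collect terms:  opp(g(g(g(l, l), c * j) * g(opp(j), g(c, c)) * opp(g(j, j)), g(c, l) * j * j * j * l * opp(c) * opp(c)))

Answer: opp(g(g(g(l, l), c * j) * g(opp(j), g(c, c)) * opp(g(j, j)), g(c, l) * j * j * j * l * opp(c) * opp(c)))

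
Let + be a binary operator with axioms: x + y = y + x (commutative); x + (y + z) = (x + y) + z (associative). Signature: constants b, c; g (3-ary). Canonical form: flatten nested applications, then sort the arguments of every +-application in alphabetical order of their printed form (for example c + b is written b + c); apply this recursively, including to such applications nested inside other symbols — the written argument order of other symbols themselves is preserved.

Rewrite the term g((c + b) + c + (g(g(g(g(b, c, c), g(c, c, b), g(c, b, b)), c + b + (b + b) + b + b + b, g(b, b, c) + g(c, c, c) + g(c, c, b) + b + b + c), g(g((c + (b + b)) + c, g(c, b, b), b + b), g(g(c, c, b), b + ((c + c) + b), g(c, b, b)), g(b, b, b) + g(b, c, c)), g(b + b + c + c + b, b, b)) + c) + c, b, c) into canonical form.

Work inside:  (c + b) + c + (g(g(g(g(b, c, c), g(c, c, b), g(c, b, b)), c + b + (b + b) + b + b + b, g(b, b, c) + g(c, c, c) + g(c, c, b) + b + b + c), g(g((c + (b + b)) + c, g(c, b, b), b + b), g(g(c, c, b), b + ((c + c) + b), g(c, b, b)), g(b, b, b) + g(b, c, c)), g(b + b + c + c + b, b, b)) + c) + c
Un-nest:  c + b + c + g(g(g(g(b, c, c), g(c, c, b), g(c, b, b)), c + b + (b + b) + b + b + b, g(b, b, c) + g(c, c, c) + g(c, c, b) + b + b + c), g(g((c + (b + b)) + c, g(c, b, b), b + b), g(g(c, c, b), b + ((c + c) + b), g(c, b, b)), g(b, b, b) + g(b, c, c)), g(b + b + c + c + b, b, b)) + c + c
Inside:  g(g(g(g(b, c, c), g(c, c, b), g(c, b, b)), c + b + (b + b) + b + b + b, g(b, b, c) + g(c, c, c) + g(c, c, b) + b + b + c), g(g((c + (b + b)) + c, g(c, b, b), b + b), g(g(c, c, b), b + ((c + c) + b), g(c, b, b)), g(b, b, b) + g(b, c, c)), g(b + b + c + c + b, b, b))  →  g(g(g(g(b, c, c), g(c, c, b), g(c, b, b)), b + b + b + b + b + b + c, b + b + c + g(b, b, c) + g(c, c, b) + g(c, c, c)), g(g(b + b + c + c, g(c, b, b), b + b), g(g(c, c, b), b + b + c + c, g(c, b, b)), g(b, b, b) + g(b, c, c)), g(b + b + b + c + c, b, b))
Order the arguments:  b + c + c + c + c + g(g(g(g(b, c, c), g(c, c, b), g(c, b, b)), b + b + b + b + b + b + c, b + b + c + g(b, b, c) + g(c, c, b) + g(c, c, c)), g(g(b + b + c + c, g(c, b, b), b + b), g(g(c, c, b), b + b + c + c, g(c, b, b)), g(b, b, b) + g(b, c, c)), g(b + b + b + c + c, b, b))
Reassemble:  g(b + c + c + c + c + g(g(g(g(b, c, c), g(c, c, b), g(c, b, b)), b + b + b + b + b + b + c, b + b + c + g(b, b, c) + g(c, c, b) + g(c, c, c)), g(g(b + b + c + c, g(c, b, b), b + b), g(g(c, c, b), b + b + c + c, g(c, b, b)), g(b, b, b) + g(b, c, c)), g(b + b + b + c + c, b, b)), b, c)

Answer: g(b + c + c + c + c + g(g(g(g(b, c, c), g(c, c, b), g(c, b, b)), b + b + b + b + b + b + c, b + b + c + g(b, b, c) + g(c, c, b) + g(c, c, c)), g(g(b + b + c + c, g(c, b, b), b + b), g(g(c, c, b), b + b + c + c, g(c, b, b)), g(b, b, b) + g(b, c, c)), g(b + b + b + c + c, b, b)), b, c)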